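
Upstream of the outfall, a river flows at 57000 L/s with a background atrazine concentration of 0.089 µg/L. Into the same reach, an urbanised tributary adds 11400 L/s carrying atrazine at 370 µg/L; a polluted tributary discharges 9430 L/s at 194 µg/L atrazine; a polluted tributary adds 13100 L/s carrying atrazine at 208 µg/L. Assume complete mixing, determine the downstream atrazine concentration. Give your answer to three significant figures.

96.5 µg/L

Mixed concentration C = ΣQC/ΣQ = (57000·0.08900 + 11400·370.0 + 9430·194.0 + 13100·208.0) / 90930 = 8777000/90930 = 96.53 µg/L.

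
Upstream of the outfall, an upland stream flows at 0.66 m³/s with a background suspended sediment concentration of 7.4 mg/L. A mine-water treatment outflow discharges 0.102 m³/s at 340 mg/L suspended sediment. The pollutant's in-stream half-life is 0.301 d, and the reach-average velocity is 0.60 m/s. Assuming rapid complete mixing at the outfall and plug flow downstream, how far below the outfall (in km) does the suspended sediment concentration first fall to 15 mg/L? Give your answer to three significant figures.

28.0 km

After mixing, C = (0.6600·7.400 + 0.1020·340.0) / 0.7620 = 39.56/0.7620 = 51.92 mg/L.
Half-life 0.301 d → k = ln 2 / 0.301 = 2.303 d⁻¹.
Set 51.92·exp(−k·t) = 15 → t = ln(51.92/15)/k = 46590 s = 12.94 h.
Distance = v·t = 0.60·46590 = 27950 m = 27.95 km.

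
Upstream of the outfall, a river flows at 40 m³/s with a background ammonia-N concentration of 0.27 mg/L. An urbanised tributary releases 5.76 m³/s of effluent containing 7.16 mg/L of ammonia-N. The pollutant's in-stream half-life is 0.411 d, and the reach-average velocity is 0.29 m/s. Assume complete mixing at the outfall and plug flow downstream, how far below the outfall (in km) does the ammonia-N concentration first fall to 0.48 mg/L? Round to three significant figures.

After mixing, C = (40.00·0.2700 + 5.760·7.160) / 45.76 = 52.04/45.76 = 1.137 mg/L.
Half-life 0.411 d → k = ln 2 / 0.411 = 1.686 d⁻¹.
Set 1.137·exp(−k·t) = 0.48 → t = ln(1.137/0.48)/k = 44190 s = 12.28 h.
Distance = v·t = 0.29·44190 = 12820 m = 12.82 km.

12.8 km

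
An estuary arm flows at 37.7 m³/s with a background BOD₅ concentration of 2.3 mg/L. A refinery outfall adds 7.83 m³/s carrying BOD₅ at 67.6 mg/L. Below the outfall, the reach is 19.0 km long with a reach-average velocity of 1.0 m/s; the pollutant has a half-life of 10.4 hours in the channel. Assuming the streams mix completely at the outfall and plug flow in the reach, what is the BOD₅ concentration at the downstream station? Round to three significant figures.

Mixed concentration C = ΣQC/ΣQ = (37.70·2.300 + 7.830·67.60) / 45.53 = 616.0/45.53 = 13.53 mg/L.
Travel time t = 19.0·1000 / 1.0 = 19000 s = 5.278 h.
Half-life 10.4 h → k = ln 2 / 10.4 = 0.06665 h⁻¹ = 1.600 d⁻¹.
Decay over the reach: 13.53·exp(−kt) = 13.53·0.7035 = 9.518 mg/L.

9.52 mg/L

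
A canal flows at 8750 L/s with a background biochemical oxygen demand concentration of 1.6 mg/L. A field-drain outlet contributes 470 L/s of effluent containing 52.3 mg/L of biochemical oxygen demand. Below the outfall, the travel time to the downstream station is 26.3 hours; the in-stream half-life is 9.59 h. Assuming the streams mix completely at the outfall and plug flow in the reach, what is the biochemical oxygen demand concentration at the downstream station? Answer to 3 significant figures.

0.625 mg/L

Flow-weighted average: C = (8750·1.600 + 470.0·52.30) / 9220 = 38580/9220 = 4.184 mg/L.
Half-life 9.59 h → k = ln 2 / 9.59 = 0.07228 h⁻¹ = 1.735 d⁻¹.
Decay over the reach: 4.184·exp(−kt) = 4.184·0.1494 = 0.6253 mg/L.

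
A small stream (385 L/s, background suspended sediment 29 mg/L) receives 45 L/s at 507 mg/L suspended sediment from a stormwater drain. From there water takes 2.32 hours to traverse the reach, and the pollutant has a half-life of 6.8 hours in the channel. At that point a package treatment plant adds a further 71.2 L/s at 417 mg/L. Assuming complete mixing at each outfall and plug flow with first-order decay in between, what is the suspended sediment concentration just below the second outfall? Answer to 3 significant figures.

113 mg/L

Mixed concentration C = ΣQC/ΣQ = (385.0·29.00 + 45.00·507.0) / 430.0 = 33980/430.0 = 79.02 mg/L; combined flow 430.0 L/s.
Half-life 6.8 h → k = ln 2 / 6.8 = 0.1019 h⁻¹ = 2.446 d⁻¹.
Decay over the reach: 79.02·exp(−kt) = 79.02·0.7894 = 62.38 mg/L.
Second outfall: C = (430.0·62.38 + 71.20·417.0)/501.2 = 112.8 mg/L.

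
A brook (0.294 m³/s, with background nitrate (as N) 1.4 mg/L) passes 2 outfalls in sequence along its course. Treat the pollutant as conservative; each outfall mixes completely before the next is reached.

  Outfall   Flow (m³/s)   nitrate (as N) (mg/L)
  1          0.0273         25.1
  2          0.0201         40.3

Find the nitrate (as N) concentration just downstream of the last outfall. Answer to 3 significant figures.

After outfall 1: Q = 0.2940 + 0.02730 = 0.3213 m³/s; C = (0.2940·1.400 + 0.02730·25.10)/0.3213 = 3.414 mg/L.
After outfall 2: Q = 0.3213 + 0.02010 = 0.3414 m³/s; C = (0.3213·3.414 + 0.02010·40.30)/0.3414 = 5.585 mg/L.

5.59 mg/L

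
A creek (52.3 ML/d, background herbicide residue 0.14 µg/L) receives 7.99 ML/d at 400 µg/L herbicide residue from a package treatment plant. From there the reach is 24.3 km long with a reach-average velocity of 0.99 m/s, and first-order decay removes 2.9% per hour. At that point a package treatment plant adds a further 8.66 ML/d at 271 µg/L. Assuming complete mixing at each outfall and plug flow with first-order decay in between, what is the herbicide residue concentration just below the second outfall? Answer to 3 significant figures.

Mixed concentration C = ΣQC/ΣQ = (52.30·0.1400 + 7.990·400.0) / 60.29 = 3203/60.29 = 53.13 µg/L; combined flow 60.29 ML/d.
Travel time t = 24.3·1000 / 0.99 = 24550 s = 6.818 h.
2.9%/h lost → k = −ln(1 − 0.029) = 0.02943 h⁻¹.
First-order decay: C = 53.13·exp(−k·t) = 53.13·0.8182 = 43.47 µg/L.
At the second outfall, C = (60.29·43.47 + 8.660·271.0) / (60.29 + 8.660) = 72.05 µg/L.

72.0 µg/L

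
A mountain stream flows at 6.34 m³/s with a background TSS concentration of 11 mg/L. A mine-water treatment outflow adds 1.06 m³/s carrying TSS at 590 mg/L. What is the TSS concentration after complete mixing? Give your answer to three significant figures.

93.9 mg/L

Flow-weighted average: C = (6.340·11.00 + 1.060·590.0) / 7.400 = 695.1/7.400 = 93.94 mg/L.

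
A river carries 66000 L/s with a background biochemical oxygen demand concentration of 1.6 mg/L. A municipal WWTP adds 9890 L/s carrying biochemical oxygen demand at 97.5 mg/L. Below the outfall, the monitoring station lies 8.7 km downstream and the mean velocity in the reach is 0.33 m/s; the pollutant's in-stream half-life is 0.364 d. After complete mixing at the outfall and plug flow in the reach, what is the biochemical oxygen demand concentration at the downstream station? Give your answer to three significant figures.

Mass balance: C = (66000·1.600 + 9890·97.50) / 75890 = 1070000/75890 = 14.10 mg/L.
Travel time t = 8.7·1000 / 0.33 = 26360 s = 7.323 h.
Half-life 0.364 d → k = ln 2 / 0.364 = 1.904 d⁻¹.
Applying C = C₀e^(−kt): 14.10 × 0.5593 = 7.885 mg/L.

7.88 mg/L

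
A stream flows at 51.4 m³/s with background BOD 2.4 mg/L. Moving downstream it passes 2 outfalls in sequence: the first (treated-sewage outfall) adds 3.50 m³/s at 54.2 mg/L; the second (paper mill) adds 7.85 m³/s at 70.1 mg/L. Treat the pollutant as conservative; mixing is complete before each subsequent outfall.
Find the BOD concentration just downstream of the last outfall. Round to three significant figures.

13.8 mg/L

After outfall 1: Q = 51.40 + 3.500 = 54.90 m³/s; C = (51.40·2.400 + 3.500·54.20)/54.90 = 5.702 mg/L.
After outfall 2: Q = 54.90 + 7.850 = 62.75 m³/s; C = (54.90·5.702 + 7.850·70.10)/62.75 = 13.76 mg/L.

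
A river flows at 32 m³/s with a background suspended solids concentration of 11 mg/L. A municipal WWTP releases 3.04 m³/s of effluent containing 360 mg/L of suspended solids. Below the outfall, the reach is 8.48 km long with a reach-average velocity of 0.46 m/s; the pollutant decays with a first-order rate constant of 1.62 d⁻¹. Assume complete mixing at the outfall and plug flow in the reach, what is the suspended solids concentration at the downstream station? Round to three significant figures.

29.2 mg/L

Mixed concentration C = ΣQC/ΣQ = (32.00·11.00 + 3.040·360.0) / 35.04 = 1446/35.04 = 41.28 mg/L.
Travel time t = 8.48·1000 / 0.46 = 18430 s = 5.121 h.
Decay over the reach: 41.28·exp(−kt) = 41.28·0.7078 = 29.22 mg/L.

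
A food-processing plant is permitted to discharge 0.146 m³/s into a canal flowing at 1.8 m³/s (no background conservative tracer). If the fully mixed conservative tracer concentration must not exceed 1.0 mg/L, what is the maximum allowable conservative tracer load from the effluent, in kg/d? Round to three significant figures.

Mass balance at the limit: 1.800·0 + 0.1460·Cₑ = 1.946·1.0 → Cₑ = 13.33 mg/L.
Load = 0.1460 m³/s × 13.33 g/m³ × 86 400 s/d = 168.1 kg/d.

168 kg/d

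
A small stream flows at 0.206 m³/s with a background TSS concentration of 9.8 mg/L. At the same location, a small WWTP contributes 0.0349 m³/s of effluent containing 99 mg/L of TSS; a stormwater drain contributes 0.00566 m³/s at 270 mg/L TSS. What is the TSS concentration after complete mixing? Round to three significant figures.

28.4 mg/L

Flow-weighted average: C = (0.2060·9.800 + 0.03490·99.00 + 0.005660·270.0) / 0.2466 = 7.002/0.2466 = 28.40 mg/L.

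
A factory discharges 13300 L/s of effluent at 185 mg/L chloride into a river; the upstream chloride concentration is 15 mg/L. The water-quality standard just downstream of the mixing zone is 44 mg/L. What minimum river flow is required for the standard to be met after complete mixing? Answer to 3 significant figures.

Set C_mix = 44: (Q·15.00 + 13300·185.0) / (Q + 13300) = 44
→ Q = 13300·(185.0 − 44)/(44 − 15.00) = 64670 L/s.

64700 L/s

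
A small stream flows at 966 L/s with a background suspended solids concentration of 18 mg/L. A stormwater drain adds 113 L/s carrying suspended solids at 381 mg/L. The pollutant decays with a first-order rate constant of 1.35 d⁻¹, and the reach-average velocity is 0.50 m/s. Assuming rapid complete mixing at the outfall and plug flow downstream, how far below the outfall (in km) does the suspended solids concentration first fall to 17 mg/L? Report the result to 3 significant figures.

Mass balance: C = (966.0·18.00 + 113.0·381.0) / 1079 = 60440/1079 = 56.02 mg/L.
Set 56.02·exp(−k·t) = 17 → t = ln(56.02/17)/k = 76310 s = 21.20 h.
Distance = v·t = 0.50·76310 = 38160 m = 38.16 km.

38.2 km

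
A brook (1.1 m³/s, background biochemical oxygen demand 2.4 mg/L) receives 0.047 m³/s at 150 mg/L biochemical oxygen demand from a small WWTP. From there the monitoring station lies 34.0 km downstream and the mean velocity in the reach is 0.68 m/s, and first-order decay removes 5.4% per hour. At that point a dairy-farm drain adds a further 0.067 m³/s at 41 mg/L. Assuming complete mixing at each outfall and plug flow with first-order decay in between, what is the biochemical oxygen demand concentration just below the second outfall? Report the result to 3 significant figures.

5.95 mg/L

After mixing, C = (1.100·2.400 + 0.04700·150.0) / 1.147 = 9.690/1.147 = 8.448 mg/L; combined flow 1.147 m³/s.
Travel time t = 34.0·1000 / 0.68 = 50000 s = 13.89 h.
5.4%/h lost → k = −ln(1 − 0.054) = 0.05551 h⁻¹.
Applying C = C₀e^(−kt): 8.448 × 0.4625 = 3.908 mg/L.
Second outfall: C = (1.147·3.908 + 0.06700·41.00)/1.214 = 5.955 mg/L.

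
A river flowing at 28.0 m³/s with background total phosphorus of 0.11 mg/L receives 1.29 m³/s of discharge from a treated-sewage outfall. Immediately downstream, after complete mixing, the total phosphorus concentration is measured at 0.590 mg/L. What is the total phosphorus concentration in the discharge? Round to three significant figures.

11.0 mg/L

Mass balance: 28.00·0.1100 + 1.290·Cₑ = 29.29·0.5900
→ Cₑ = (29.29·0.5900 − 28.00·0.1100) / 1.290 = 11.01 mg/L.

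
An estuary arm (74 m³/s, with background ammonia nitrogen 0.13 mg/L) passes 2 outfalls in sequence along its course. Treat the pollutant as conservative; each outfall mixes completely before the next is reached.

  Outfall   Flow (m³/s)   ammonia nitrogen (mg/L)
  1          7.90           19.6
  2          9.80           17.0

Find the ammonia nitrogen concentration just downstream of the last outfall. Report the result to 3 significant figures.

After outfall 1: Q = 74.00 + 7.900 = 81.90 m³/s; C = (74.00·0.1300 + 7.900·19.60)/81.90 = 2.008 mg/L.
After outfall 2: Q = 81.90 + 9.800 = 91.70 m³/s; C = (81.90·2.008 + 9.800·17.00)/91.70 = 3.610 mg/L.

3.61 mg/L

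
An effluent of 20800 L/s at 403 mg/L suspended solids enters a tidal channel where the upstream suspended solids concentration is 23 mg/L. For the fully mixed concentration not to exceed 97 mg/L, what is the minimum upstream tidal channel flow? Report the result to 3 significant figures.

Set C_mix = 97: (Q·23.00 + 20800·403.0) / (Q + 20800) = 97
→ Q = 20800·(403.0 − 97)/(97 − 23.00) = 86010 L/s.

86000 L/s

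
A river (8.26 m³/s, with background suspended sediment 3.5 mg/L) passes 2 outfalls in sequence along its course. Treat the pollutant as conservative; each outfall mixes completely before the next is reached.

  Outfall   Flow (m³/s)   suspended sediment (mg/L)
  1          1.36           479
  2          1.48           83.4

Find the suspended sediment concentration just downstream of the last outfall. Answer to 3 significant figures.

Below outfall 1: Q → 9.620 m³/s, C = (8.260·3.500 + 1.360·479.0)/9.620 = 70.72 mg/L.
Below outfall 2: Q → 11.10 m³/s, C = (9.620·70.72 + 1.480·83.40)/11.10 = 72.41 mg/L.

72.4 mg/L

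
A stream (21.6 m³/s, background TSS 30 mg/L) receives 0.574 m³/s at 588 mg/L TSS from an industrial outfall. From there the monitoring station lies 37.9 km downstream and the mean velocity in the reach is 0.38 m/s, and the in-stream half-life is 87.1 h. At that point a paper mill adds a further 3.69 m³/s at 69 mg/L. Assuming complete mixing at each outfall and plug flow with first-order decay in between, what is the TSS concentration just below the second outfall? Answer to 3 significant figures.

40.4 mg/L

Mass balance: C = (21.60·30.00 + 0.5740·588.0) / 22.17 = 985.5/22.17 = 44.44 mg/L; combined flow 22.17 m³/s.
Travel time t = 37.9·1000 / 0.38 = 99740 s = 27.70 h.
Half-life 87.1 h → k = ln 2 / 87.1 = 0.007958 h⁻¹ = 0.1910 d⁻¹.
Decay over the reach: 44.44·exp(−kt) = 44.44·0.8021 = 35.65 mg/L.
Second outfall: C = (22.17·35.65 + 3.690·69.00)/25.86 = 40.41 mg/L.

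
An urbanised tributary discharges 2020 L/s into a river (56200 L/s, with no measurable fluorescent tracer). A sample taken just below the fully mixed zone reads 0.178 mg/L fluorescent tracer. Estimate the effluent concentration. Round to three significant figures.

Mass balance: 56200·0 + 2020·Cₑ = 58220·0.1780
→ Cₑ = (58220·0.1780 − 56200·0) / 2020 = 5.130 mg/L.

5.13 mg/L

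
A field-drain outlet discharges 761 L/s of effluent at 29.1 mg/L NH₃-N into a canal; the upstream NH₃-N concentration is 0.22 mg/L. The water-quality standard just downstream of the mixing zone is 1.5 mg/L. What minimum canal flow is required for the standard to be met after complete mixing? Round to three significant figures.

Set C_mix = 1.5: (Q·0.2200 + 761.0·29.10) / (Q + 761.0) = 1.5
→ Q = 761.0·(29.10 − 1.5)/(1.5 − 0.2200) = 16410 L/s.

16400 L/s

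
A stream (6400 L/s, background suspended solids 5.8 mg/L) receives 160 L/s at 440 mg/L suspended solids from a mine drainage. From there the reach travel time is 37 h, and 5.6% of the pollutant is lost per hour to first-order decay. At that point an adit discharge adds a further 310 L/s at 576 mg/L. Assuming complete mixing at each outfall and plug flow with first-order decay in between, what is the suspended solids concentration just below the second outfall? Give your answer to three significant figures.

Mixed concentration C = ΣQC/ΣQ = (6400·5.800 + 160.0·440.0) / 6560 = 107500/6560 = 16.39 mg/L; combined flow 6560 L/s.
5.6%/h lost → k = −ln(1 − 0.056) = 0.05763 h⁻¹.
After decay, C = 16.39 × e^(−kt) = 16.39 × 0.1186 = 1.943 mg/L.
Second outfall: C = (6560·1.943 + 310.0·576.0)/6870 = 27.85 mg/L.

27.8 mg/L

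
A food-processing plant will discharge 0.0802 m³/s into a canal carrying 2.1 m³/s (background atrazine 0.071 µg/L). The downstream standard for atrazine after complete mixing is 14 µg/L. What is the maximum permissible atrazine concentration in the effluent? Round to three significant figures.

At the limit, (Qr·Cr + Qe·Cₑ)/(Qr + Qe) = 14:
Cₑ = (2.180·14 − 2.100·0.07100) / 0.08020 = 378.7 µg/L.

379 µg/L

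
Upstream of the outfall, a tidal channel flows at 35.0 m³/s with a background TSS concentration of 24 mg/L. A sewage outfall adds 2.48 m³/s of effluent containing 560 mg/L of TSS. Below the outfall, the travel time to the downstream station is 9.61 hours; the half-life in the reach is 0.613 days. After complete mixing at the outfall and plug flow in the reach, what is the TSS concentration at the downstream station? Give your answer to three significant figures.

37.8 mg/L

Conservation of mass: C = (35.00·24.00 + 2.480·560.0) / 37.48 = 2229/37.48 = 59.47 mg/L.
Half-life 0.613 d → k = ln 2 / 0.613 = 1.131 d⁻¹.
Decay over the reach: 59.47·exp(−kt) = 59.47·0.6359 = 37.81 mg/L.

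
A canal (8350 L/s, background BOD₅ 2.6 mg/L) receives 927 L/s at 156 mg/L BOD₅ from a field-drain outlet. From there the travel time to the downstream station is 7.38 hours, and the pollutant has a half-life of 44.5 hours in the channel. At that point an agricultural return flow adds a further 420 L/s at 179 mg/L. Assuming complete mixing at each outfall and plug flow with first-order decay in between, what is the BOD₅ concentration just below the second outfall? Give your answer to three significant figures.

Mass balance: C = (8350·2.600 + 927.0·156.0) / 9277 = 166300/9277 = 17.93 mg/L; combined flow 9277 L/s.
Half-life 44.5 h → k = ln 2 / 44.5 = 0.01558 h⁻¹ = 0.3738 d⁻¹.
Applying C = C₀e^(−kt): 17.93 × 0.8914 = 15.98 mg/L.
Second outfall: C = (9277·15.98 + 420.0·179.0)/9697 = 23.04 mg/L.

23.0 mg/L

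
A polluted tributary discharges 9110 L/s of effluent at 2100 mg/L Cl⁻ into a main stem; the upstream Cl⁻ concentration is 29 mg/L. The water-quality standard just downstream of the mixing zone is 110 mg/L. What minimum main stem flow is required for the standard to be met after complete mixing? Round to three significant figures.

Set C_mix = 110: (Q·29.00 + 9110·2100) / (Q + 9110) = 110
→ Q = 9110·(2100 − 110)/(110 − 29.00) = 223800 L/s.

224000 L/s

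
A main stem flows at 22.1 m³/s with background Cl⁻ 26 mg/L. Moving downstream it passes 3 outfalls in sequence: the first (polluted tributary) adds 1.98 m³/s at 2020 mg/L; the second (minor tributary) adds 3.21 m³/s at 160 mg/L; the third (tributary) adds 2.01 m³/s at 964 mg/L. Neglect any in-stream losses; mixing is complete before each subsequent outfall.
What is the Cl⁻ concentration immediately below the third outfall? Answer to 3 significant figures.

Outfall 1: combined Q = 24.08 m³/s; C = (22.10·26.00 + 1.980·2020)/24.08 = 190.0 mg/L.
Outfall 2: combined Q = 27.29 m³/s; C = (24.08·190.0 + 3.210·160.0)/27.29 = 186.4 mg/L.
Outfall 3: combined Q = 29.30 m³/s; C = (27.29·186.4 + 2.010·964.0)/29.30 = 239.8 mg/L.

240 mg/L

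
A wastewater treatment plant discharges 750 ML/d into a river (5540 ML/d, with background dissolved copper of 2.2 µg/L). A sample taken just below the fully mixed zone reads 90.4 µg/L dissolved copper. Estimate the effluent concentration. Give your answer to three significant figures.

Mass balance: 5540·2.200 + 750.0·Cₑ = 6290·90.40
→ Cₑ = (6290·90.40 − 5540·2.200) / 750.0 = 741.9 µg/L.

742 µg/L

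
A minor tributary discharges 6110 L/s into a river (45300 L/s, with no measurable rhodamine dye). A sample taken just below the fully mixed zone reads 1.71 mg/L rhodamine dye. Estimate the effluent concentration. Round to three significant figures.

14.4 mg/L

Mass balance: 45300·0 + 6110·Cₑ = 51410·1.710
→ Cₑ = (51410·1.710 − 45300·0) / 6110 = 14.39 mg/L.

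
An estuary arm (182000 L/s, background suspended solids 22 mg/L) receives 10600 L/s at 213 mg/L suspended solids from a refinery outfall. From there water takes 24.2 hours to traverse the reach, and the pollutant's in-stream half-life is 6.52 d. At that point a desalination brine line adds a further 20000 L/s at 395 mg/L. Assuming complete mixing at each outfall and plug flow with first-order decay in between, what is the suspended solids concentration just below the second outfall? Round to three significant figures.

63.6 mg/L

Mixed concentration C = ΣQC/ΣQ = (182000·22.00 + 10600·213.0) / 192600 = 6262000/192600 = 32.51 mg/L; combined flow 192600 L/s.
Half-life 6.52 d → k = ln 2 / 6.52 = 0.1063 d⁻¹.
After decay, C = 32.51 × e^(−kt) = 32.51 × 0.8983 = 29.21 mg/L.
At the second outfall, C = (192600·29.21 + 20000·395.0) / (192600 + 20000) = 63.62 mg/L.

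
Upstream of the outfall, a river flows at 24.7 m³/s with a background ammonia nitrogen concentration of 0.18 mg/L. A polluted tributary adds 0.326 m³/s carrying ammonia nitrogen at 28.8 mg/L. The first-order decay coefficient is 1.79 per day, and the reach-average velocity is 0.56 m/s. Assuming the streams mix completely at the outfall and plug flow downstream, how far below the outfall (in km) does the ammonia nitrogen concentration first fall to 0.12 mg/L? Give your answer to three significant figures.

Flow-weighted average: C = (24.70·0.1800 + 0.3260·28.80) / 25.03 = 13.83/25.03 = 0.5528 mg/L.
Set 0.5528·exp(−k·t) = 0.12 → t = ln(0.5528/0.12)/k = 73730 s = 20.48 h.
Distance = v·t = 0.56·73730 = 41290 m = 41.29 km.

41.3 km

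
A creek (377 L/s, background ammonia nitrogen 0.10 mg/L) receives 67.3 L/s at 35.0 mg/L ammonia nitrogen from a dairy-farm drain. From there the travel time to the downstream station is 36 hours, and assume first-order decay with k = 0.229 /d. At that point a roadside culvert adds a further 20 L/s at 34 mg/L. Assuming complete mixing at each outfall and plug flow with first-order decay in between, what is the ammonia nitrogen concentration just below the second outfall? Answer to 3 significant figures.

Conservation of mass: C = (377.0·0.1000 + 67.30·35.00) / 444.3 = 2393/444.3 = 5.386 mg/L; combined flow 444.3 L/s.
First-order decay: C = 5.386·exp(−k·t) = 5.386·0.7093 = 3.821 mg/L.
Second outfall: C = (444.3·3.821 + 20.00·34.00)/464.3 = 5.121 mg/L.

5.12 mg/L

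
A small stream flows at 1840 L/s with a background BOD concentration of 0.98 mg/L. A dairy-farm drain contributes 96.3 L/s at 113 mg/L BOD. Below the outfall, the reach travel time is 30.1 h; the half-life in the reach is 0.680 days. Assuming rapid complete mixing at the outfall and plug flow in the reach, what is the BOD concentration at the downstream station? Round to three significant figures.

Flow-weighted average: C = (1840·0.9800 + 96.30·113.0) / 1936 = 12690/1936 = 6.551 mg/L.
Half-life 0.680 d → k = ln 2 / 0.680 = 1.019 d⁻¹.
Applying C = C₀e^(−kt): 6.551 × 0.2785 = 1.824 mg/L.

1.82 mg/L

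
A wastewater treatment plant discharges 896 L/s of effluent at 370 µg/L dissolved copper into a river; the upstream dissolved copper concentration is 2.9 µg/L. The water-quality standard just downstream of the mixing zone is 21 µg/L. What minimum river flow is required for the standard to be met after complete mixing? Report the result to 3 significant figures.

Set C_mix = 21: (Q·2.900 + 896.0·370.0) / (Q + 896.0) = 21
→ Q = 896.0·(370.0 − 21)/(21 − 2.900) = 17280 L/s.

17300 L/s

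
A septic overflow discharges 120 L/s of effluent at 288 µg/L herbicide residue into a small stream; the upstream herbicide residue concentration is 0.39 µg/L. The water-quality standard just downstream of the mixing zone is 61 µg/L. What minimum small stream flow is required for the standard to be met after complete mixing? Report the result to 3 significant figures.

449 L/s

Set C_mix = 61: (Q·0.3900 + 120.0·288.0) / (Q + 120.0) = 61
→ Q = 120.0·(288.0 − 61)/(61 − 0.3900) = 449.4 L/s.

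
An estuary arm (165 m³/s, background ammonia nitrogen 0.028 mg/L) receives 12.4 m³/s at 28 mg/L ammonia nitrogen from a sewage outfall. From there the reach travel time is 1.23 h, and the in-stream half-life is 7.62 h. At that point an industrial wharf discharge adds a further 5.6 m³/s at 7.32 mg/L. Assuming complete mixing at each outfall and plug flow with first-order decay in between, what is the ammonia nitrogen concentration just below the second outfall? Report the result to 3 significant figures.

After mixing, C = (165.0·0.02800 + 12.40·28.00) / 177.4 = 351.8/177.4 = 1.983 mg/L; combined flow 177.4 m³/s.
Half-life 7.62 h → k = ln 2 / 7.62 = 0.09096 h⁻¹ = 2.183 d⁻¹.
Decay over the reach: 1.983·exp(−kt) = 1.983·0.8941 = 1.773 mg/L.
Second outfall: C = (177.4·1.773 + 5.600·7.320)/183.0 = 1.943 mg/L.

1.94 mg/L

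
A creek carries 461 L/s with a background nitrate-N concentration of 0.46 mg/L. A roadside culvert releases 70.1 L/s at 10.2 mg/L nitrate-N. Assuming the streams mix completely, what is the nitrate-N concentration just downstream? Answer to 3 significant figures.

Conservation of mass: C = (461.0·0.4600 + 70.10·10.20) / 531.1 = 927.1/531.1 = 1.746 mg/L.

1.75 mg/L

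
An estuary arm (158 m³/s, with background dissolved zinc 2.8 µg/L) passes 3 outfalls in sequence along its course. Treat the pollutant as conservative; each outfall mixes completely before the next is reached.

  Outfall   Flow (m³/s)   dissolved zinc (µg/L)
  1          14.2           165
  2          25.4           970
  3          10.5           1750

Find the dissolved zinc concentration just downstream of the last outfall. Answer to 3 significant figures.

Outfall 1: combined Q = 172.2 m³/s; C = (158.0·2.800 + 14.20·165.0)/172.2 = 16.18 µg/L.
Outfall 2: combined Q = 197.6 m³/s; C = (172.2·16.18 + 25.40·970.0)/197.6 = 138.8 µg/L.
Outfall 3: combined Q = 208.1 m³/s; C = (197.6·138.8 + 10.50·1750)/208.1 = 220.1 µg/L.

220 µg/L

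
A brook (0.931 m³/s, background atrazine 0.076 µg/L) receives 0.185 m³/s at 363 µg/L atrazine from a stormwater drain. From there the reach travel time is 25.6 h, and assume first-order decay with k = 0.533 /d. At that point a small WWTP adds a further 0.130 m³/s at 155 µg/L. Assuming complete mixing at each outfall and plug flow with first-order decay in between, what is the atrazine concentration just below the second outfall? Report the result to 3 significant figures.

46.7 µg/L

Mass balance: C = (0.9310·0.07600 + 0.1850·363.0) / 1.116 = 67.23/1.116 = 60.24 µg/L; combined flow 1.116 m³/s.
First-order decay: C = 60.24·exp(−k·t) = 60.24·0.5664 = 34.12 µg/L.
At the second outfall, C = (1.116·34.12 + 0.1300·155.0) / (1.116 + 0.1300) = 46.73 µg/L.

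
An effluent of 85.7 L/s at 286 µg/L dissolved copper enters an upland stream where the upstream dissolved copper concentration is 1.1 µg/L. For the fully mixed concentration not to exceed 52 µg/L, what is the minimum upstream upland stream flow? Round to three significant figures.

Set C_mix = 52: (Q·1.100 + 85.70·286.0) / (Q + 85.70) = 52
→ Q = 85.70·(286.0 − 52)/(52 − 1.100) = 394.0 L/s.

394 L/s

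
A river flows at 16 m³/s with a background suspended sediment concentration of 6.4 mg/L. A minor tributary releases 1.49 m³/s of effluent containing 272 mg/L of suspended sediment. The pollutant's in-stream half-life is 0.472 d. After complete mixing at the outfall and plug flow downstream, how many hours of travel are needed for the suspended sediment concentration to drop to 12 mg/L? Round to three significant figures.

Mixed concentration C = ΣQC/ΣQ = (16.00·6.400 + 1.490·272.0) / 17.49 = 507.7/17.49 = 29.03 mg/L.
Half-life 0.472 d → k = ln 2 / 0.472 = 1.469 d⁻¹.
29.03·exp(−k·t) = 12 → t = ln(29.03/12)/k = 51970 s = 14.44 h.

14.4 h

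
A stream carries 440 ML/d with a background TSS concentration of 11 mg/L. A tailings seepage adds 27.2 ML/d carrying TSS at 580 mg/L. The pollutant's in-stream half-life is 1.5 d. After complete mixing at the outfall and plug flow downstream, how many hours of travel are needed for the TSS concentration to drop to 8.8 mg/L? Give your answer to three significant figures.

Mass balance: C = (440.0·11.00 + 27.20·580.0) / 467.2 = 20620/467.2 = 44.13 mg/L.
Half-life 1.5 d → k = ln 2 / 1.5 = 0.4621 d⁻¹.
44.13·exp(−k·t) = 8.8 → t = ln(44.13/8.8)/k = 301500 s = 83.74 h.

83.7 h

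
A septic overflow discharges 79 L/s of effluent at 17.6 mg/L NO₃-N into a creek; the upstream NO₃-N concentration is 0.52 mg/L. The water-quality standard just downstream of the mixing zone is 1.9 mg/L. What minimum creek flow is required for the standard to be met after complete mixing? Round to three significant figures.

899 L/s

Set C_mix = 1.9: (Q·0.5200 + 79.00·17.60) / (Q + 79.00) = 1.9
→ Q = 79.00·(17.60 − 1.9)/(1.9 − 0.5200) = 898.8 L/s.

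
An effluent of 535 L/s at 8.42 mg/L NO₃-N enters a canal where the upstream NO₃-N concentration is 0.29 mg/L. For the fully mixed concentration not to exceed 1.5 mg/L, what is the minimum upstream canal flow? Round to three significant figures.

Set C_mix = 1.5: (Q·0.2900 + 535.0·8.420) / (Q + 535.0) = 1.5
→ Q = 535.0·(8.420 − 1.5)/(1.5 − 0.2900) = 3060 L/s.

3060 L/s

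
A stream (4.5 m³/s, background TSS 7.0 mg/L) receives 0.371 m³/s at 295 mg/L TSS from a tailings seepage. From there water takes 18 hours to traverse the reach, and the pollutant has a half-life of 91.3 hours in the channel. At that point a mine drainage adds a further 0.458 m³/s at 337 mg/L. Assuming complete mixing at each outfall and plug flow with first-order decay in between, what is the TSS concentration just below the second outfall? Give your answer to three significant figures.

After mixing, C = (4.500·7.000 + 0.3710·295.0) / 4.871 = 140.9/4.871 = 28.94 mg/L; combined flow 4.871 m³/s.
Half-life 91.3 h → k = ln 2 / 91.3 = 0.007592 h⁻¹ = 0.1822 d⁻¹.
After decay, C = 28.94 × e^(−kt) = 28.94 × 0.8723 = 25.24 mg/L.
Second outfall: C = (4.871·25.24 + 0.4580·337.0)/5.329 = 52.03 mg/L.

52.0 mg/L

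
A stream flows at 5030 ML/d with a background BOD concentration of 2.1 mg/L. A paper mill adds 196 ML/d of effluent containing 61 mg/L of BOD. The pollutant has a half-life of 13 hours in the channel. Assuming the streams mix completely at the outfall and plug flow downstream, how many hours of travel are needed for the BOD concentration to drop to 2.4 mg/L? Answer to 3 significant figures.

Mixed concentration C = ΣQC/ΣQ = (5030·2.100 + 196.0·61.00) / 5226 = 22520/5226 = 4.309 mg/L.
Half-life 13 h → k = ln 2 / 13 = 0.05332 h⁻¹ = 1.280 d⁻¹.
4.309·exp(−k·t) = 2.4 → t = ln(4.309/2.4)/k = 39510 s = 10.98 h.

11.0 h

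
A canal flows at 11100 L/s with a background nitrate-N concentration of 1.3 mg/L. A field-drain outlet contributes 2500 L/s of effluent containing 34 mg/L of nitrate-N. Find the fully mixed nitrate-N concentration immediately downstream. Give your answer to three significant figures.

Mass balance: C = (11100·1.300 + 2500·34.00) / 13600 = 99430/13600 = 7.311 mg/L.

7.31 mg/L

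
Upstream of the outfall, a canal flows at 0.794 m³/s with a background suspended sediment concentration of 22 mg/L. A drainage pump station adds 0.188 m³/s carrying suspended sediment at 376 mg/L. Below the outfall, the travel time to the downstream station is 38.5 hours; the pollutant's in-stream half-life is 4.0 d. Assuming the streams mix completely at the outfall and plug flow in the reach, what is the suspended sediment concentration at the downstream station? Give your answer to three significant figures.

Mass balance: C = (0.7940·22.00 + 0.1880·376.0) / 0.9820 = 88.16/0.9820 = 89.77 mg/L.
Half-life 4.0 d → k = ln 2 / 4.0 = 0.1733 d⁻¹.
First-order decay: C = 89.77·exp(−k·t) = 89.77·0.7573 = 67.99 mg/L.

68.0 mg/L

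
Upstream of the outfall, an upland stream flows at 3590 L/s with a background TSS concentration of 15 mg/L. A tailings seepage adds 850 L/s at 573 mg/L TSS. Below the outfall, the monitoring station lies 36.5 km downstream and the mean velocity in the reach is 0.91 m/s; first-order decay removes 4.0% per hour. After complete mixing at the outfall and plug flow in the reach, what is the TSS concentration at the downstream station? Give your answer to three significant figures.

77.3 mg/L

Mixed concentration C = ΣQC/ΣQ = (3590·15.00 + 850.0·573.0) / 4440 = 540900/4440 = 121.8 mg/L.
Travel time t = 36.5·1000 / 0.91 = 40110 s = 11.14 h.
4.0%/h lost → k = −ln(1 − 0.04) = 0.04082 h⁻¹.
Decay over the reach: 121.8·exp(−kt) = 121.8·0.6346 = 77.30 mg/L.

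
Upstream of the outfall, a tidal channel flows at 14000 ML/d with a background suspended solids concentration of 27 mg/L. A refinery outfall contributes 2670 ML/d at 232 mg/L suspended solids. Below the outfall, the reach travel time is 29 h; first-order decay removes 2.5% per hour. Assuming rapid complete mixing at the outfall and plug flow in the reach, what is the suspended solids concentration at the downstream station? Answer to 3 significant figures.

28.7 mg/L

Mixed concentration C = ΣQC/ΣQ = (14000·27.00 + 2670·232.0) / 16670 = 997400/16670 = 59.83 mg/L.
2.5%/h lost → k = −ln(1 − 0.025) = 0.02532 h⁻¹.
After decay, C = 59.83 × e^(−kt) = 59.83 × 0.4799 = 28.71 mg/L.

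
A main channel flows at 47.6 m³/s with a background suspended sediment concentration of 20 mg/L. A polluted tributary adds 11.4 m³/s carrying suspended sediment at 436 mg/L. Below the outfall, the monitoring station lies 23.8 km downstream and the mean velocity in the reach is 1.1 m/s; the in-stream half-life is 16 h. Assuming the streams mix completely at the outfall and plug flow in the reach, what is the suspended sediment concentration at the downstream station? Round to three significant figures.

Flow-weighted average: C = (47.60·20.00 + 11.40·436.0) / 59.00 = 5922/59.00 = 100.4 mg/L.
Travel time t = 23.8·1000 / 1.1 = 21640 s = 6.010 h.
Half-life 16 h → k = ln 2 / 16 = 0.04332 h⁻¹ = 1.040 d⁻¹.
After decay, C = 100.4 × e^(−kt) = 100.4 × 0.7708 = 77.37 mg/L.

77.4 mg/L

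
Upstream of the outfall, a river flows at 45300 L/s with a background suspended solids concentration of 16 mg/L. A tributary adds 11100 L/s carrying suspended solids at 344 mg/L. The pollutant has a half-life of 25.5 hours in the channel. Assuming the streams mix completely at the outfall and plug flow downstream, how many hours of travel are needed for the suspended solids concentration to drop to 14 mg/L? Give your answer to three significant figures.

Mass balance: C = (45300·16.00 + 11100·344.0) / 56400 = 4543000/56400 = 80.55 mg/L.
Half-life 25.5 h → k = ln 2 / 25.5 = 0.02718 h⁻¹ = 0.6524 d⁻¹.
80.55·exp(−k·t) = 14 → t = ln(80.55/14)/k = 231800 s = 64.38 h.

64.4 h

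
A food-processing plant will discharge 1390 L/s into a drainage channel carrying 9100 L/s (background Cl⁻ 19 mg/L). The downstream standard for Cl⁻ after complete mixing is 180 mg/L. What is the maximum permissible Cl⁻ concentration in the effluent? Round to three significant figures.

At the limit, (Qr·Cr + Qe·Cₑ)/(Qr + Qe) = 180:
Cₑ = (10490·180 − 9100·19.00) / 1390 = 1234 mg/L.

1230 mg/L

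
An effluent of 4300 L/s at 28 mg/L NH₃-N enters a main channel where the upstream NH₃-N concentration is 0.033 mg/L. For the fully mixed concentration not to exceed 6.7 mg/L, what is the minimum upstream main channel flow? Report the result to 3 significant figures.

13700 L/s

Set C_mix = 6.7: (Q·0.03300 + 4300·28.00) / (Q + 4300) = 6.7
→ Q = 4300·(28.00 − 6.7)/(6.7 − 0.03300) = 13740 L/s.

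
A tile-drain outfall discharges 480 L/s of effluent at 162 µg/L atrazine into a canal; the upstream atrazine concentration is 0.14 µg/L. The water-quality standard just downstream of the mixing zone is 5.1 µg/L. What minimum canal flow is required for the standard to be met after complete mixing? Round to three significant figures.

15200 L/s

Set C_mix = 5.1: (Q·0.1400 + 480.0·162.0) / (Q + 480.0) = 5.1
→ Q = 480.0·(162.0 − 5.1)/(5.1 − 0.1400) = 15180 L/s.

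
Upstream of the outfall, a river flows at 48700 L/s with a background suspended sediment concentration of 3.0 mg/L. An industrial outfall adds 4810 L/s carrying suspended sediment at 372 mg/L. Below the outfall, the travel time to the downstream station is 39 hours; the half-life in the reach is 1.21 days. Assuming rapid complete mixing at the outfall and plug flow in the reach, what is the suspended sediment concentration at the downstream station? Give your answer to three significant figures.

14.3 mg/L

Mass balance: C = (48700·3.000 + 4810·372.0) / 53510 = 1935000/53510 = 36.17 mg/L.
Half-life 1.21 d → k = ln 2 / 1.21 = 0.5728 d⁻¹.
First-order decay: C = 36.17·exp(−k·t) = 36.17·0.3942 = 14.26 mg/L.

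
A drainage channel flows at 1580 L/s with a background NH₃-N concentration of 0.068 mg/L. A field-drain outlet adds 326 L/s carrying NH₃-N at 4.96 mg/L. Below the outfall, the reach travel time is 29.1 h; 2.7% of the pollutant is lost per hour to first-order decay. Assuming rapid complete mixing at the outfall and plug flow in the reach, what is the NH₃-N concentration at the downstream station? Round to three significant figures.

0.408 mg/L

Conservation of mass: C = (1580·0.06800 + 326.0·4.960) / 1906 = 1724/1906 = 0.9047 mg/L.
2.7%/h lost → k = −ln(1 − 0.027) = 0.02737 h⁻¹.
After decay, C = 0.9047 × e^(−kt) = 0.9047 × 0.4509 = 0.4079 mg/L.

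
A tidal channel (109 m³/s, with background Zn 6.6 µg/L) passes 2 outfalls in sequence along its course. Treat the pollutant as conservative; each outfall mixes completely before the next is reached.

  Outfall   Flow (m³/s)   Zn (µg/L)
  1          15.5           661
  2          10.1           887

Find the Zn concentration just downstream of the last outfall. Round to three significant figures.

148 µg/L

After outfall 1: Q = 109.0 + 15.50 = 124.5 m³/s; C = (109.0·6.600 + 15.50·661.0)/124.5 = 88.07 µg/L.
After outfall 2: Q = 124.5 + 10.10 = 134.6 m³/s; C = (124.5·88.07 + 10.10·887.0)/134.6 = 148.0 µg/L.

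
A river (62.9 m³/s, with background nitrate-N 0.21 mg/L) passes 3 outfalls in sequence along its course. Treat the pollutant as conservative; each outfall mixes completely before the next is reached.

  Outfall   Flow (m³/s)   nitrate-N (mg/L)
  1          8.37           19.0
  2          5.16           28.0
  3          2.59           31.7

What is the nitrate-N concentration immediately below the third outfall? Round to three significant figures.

Below outfall 1: Q → 71.27 m³/s, C = (62.90·0.2100 + 8.370·19.00)/71.27 = 2.417 mg/L.
Below outfall 2: Q → 76.43 m³/s, C = (71.27·2.417 + 5.160·28.00)/76.43 = 4.144 mg/L.
Below outfall 3: Q → 79.02 m³/s, C = (76.43·4.144 + 2.590·31.70)/79.02 = 5.047 mg/L.

5.05 mg/L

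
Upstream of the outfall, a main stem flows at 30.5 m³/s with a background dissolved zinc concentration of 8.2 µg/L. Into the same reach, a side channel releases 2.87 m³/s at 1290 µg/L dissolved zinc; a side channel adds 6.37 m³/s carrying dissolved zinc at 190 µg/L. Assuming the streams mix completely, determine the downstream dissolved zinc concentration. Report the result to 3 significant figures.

130 µg/L

Mass balance: C = (30.50·8.200 + 2.870·1290 + 6.370·190.0) / 39.74 = 5163/39.74 = 129.9 µg/L.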